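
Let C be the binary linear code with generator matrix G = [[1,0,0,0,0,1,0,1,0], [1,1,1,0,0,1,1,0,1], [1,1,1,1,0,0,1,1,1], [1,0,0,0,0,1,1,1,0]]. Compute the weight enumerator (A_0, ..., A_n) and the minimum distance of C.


Weight distribution: A_0 = 1, A_1 = 1, A_2 = 1, A_3 = 3, A_4 = 3, A_5 = 3, A_6 = 3, A_7 = 1. Minimum distance d = 1.

Enumerate all 2^4 = 16 messages m ∈ F_2^4.
For each, compute codeword c = mG in F_2^9, then tally its weight.
  m = 0000 → c = 000000000, weight = 0.
  m = 1000 → c = 100001010, weight = 3.
  m = 0100 → c = 111001101, weight = 6.
  m = 1100 → c = 011000111, weight = 5.
  m = 0010 → c = 111100111, weight = 7.
  m = 1010 → c = 011101101, weight = 6.
  m = 0110 → c = 000101010, weight = 3.
  m = 1110 → c = 100100000, weight = 2.
  m = 0001 → c = 100001110, weight = 4.
  m = 1001 → c = 000000100, weight = 1.
  m = 0101 → c = 011000011, weight = 4.
  m = 1101 → c = 111001001, weight = 5.
  m = 0011 → c = 011101001, weight = 5.
  m = 1011 → c = 111100011, weight = 6.
  m = 0111 → c = 100100100, weight = 3.
  m = 1111 → c = 000101110, weight = 4.
Tally weights:
  weight 0: 1 codewords.
  weight 1: 1 codewords.
  weight 2: 1 codewords.
  weight 3: 3 codewords.
  weight 4: 3 codewords.
  weight 5: 3 codewords.
  weight 6: 3 codewords.
  weight 7: 1 codewords.
Minimum distance d = smallest w > 0 with A_w > 0 = 1.
Sanity: Σ A_w = 16 = 2^4 = 16 ✓.


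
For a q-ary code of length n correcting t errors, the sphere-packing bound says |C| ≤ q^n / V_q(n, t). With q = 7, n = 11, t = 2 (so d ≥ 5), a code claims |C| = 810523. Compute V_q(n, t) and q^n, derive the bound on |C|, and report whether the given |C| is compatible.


V_q(n, t) = 2047, q^n = 1977326743, Hamming bound = 965963, |C| = 810523 ≤ bound (satisfied).

Step 1: Compute V_q(n, t) = Σ_{j=0}^2 C(n, j) (q−1)^j.
  j = 0: C(11,0)·(6)^0 = 1·1 = 1.
  j = 1: C(11,1)·(6)^1 = 11·6 = 66.
  j = 2: C(11,2)·(6)^2 = 55·36 = 1980.
  V_q(n, t) = 1 + 66 + 1980 = 2047.
Step 2: q^n = 7^11 = 1977326743.
Step 3: Hamming bound ⌊q^n / V_q(n,t)⌋ = ⌊1977326743/2047⌋ = 965963.
Step 4: Compare |C| = 810523 to 965963: satisfied.
The claimed |C| lies below the Hamming bound.


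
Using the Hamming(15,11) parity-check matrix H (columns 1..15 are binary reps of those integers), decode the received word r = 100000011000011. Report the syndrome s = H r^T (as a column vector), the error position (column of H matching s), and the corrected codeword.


s = (0, 0, 0, 1)^T, error position = 1, corrected codeword c = 000000011000011

Compute s = H r^T mod 2 one row at a time:
  s_1 = 1 + 1 + 0 + 0 + 0 + 0 + 1 + 1 = 4 ≡ 0 (mod 2).
  s_2 = 0 + 0 + 0 + 0 + 0 + 0 + 1 + 1 = 2 ≡ 0 (mod 2).
  s_3 = 0 + 0 + 0 + 0 + 0 + 0 + 1 + 1 = 2 ≡ 0 (mod 2).
  s_4 = 1 + 0 + 0 + 0 + 1 + 0 + 0 + 1 = 3 ≡ 1 (mod 2).
s = (0, 0, 0, 1)^T — this equals column 1 of H (binary 0001), so error is at position 1.
Correct: flip bit 1 of r = 100000011000011 to get c = 000000011000011.


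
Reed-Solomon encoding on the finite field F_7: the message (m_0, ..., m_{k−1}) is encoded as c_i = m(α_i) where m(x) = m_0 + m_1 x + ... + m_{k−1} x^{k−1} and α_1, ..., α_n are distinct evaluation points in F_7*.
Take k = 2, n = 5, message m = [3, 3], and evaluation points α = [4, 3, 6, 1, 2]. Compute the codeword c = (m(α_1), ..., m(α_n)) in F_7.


c = [1, 5, 0, 6, 2]

Message polynomial: m(x) = 3 + 3·x (mod 7).
For each evaluation point α_i, compute m(α_i) mod 7:
  α_1 = 4: Horner steps 3 → 1, so m(4) = 1.
  α_2 = 3: Horner steps 3 → 5, so m(3) = 5.
  α_3 = 6: Horner steps 3 → 0, so m(6) = 0.
  α_4 = 1: Horner steps 3 → 6, so m(1) = 6.
  α_5 = 2: Horner steps 3 → 2, so m(2) = 2.
Codeword c = [1, 5, 0, 6, 2] ∈ F_7^5.


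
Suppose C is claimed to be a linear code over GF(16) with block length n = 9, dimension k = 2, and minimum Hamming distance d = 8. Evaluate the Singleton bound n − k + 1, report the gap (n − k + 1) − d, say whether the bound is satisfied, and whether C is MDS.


Singleton RHS = n − k + 1 = 8, slack = 0, bound satisfied, MDS.

Singleton bound: d ≤ n − k + 1.
Here n = 9, k = 2, so n − k + 1 = 8.
Given d = 8, check d ≤ 8: YES.
Slack = (n − k + 1) − d = 0.
The code is MDS (slack = 0).
Description: the claimed parameters are [9, 2, 8]_16; such a code would be MDS (meets Singleton bound).


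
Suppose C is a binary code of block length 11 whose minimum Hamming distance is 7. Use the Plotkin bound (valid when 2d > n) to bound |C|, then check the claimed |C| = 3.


Plotkin bound M ≤ 4; given |C| = 3 ≤ bound (satisfied).

Check applicability: 2d = 14, n = 11.
2d − n = 3 > 0, so Plotkin applies.
Compute d/(2d−n) = 7/3 ≈ 2.3333.
⌊d/(2d−n)⌋ = 2.
Plotkin bound: M ≤ 2·2 = 4.
Given |C| = 3, check: satisfied.
This |C| is below the Plotkin bound.


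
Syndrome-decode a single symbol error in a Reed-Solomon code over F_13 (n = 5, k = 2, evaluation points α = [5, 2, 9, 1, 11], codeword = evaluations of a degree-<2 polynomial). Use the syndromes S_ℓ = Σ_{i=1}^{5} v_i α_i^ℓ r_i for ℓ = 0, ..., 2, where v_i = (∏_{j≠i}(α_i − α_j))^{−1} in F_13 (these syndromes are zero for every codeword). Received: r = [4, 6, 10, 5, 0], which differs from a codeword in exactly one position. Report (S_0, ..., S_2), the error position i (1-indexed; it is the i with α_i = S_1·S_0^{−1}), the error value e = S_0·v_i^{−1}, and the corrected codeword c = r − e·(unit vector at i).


S = (9, 9, 9), error at position 4, error magnitude e = 7, c = [4, 6, 10, 11, 0].

Step 1: column multipliers v_i = (∏_{j≠i}(α_i − α_j))^{−1} mod 13.
  i = 1 (α = 5): (5−2)(5−9)(5−1)(5−11) = 3·(−4)·4·(−6) = 288 ≡ 2, so v_1 = 2^{−1} = 7 (mod 13).
  i = 2 (α = 2): (2−5)(2−9)(2−1)(2−11) = (−3)·(−7)·1·(−9) = −189 ≡ 6, so v_2 = 6^{−1} = 11 (mod 13).
  i = 3 (α = 9): (9−5)(9−2)(9−1)(9−11) = 4·7·8·(−2) = −448 ≡ 7, so v_3 = 7^{−1} = 2 (mod 13).
  i = 4 (α = 1): (1−5)(1−2)(1−9)(1−11) = (−4)·(−1)·(−8)·(−10) = 320 ≡ 8, so v_4 = 8^{−1} = 5 (mod 13).
  i = 5 (α = 11): (11−5)(11−2)(11−9)(11−1) = 6·9·2·10 = 1080 ≡ 1, so v_5 = 1^{−1} = 1 (mod 13).
  v = [7, 11, 2, 5, 1].
Step 2: syndromes of r = [4, 6, 10, 5, 0] (all sums mod 13).
  S_0 = Σ v_i r_i = 7·4 + 11·6 + 2·10 + 5·5 + 1·0 = 139 ≡ 9.
  S_1 = Σ v_i α_i r_i = 7·5·4 + 11·2·6 + 2·9·10 + 5·1·5 + 1·11·0 = 477 ≡ 9.
  α_i^2 mod 13 = [12, 4, 3, 1, 4].
  S_2 = Σ v_i α_i^2 r_i = 7·12·4 + 11·4·6 + 2·3·10 + 5·1·5 + 1·4·0 = 685 ≡ 9.
  S = (9, 9, 9) ≠ 0, so r is not a codeword (an error is present).
Step 3: locate the error. For a single error e at position i, S_ℓ = v_i·e·α_i^ℓ, so α_err = S_1/S_0.
  S_0^{−1} = 9^{−1} = 3 (mod 13), so α_err = 9·3 = 27 ≡ 1 = α_4. Error position i = 4.
  Consistency check: S_2/S_1 = 9·3 = 27 ≡ 1 = α_err ✓ (single-error assumption holds).
Step 4: error magnitude e = S_0/v_4 = S_0·∏_{j≠4}(α_4 − α_j) = 9·8 = 72 ≡ 7 (mod 13).
Step 5: correct position 4: c_4 = r_4 − e = 5 − 7 ≡ 11 (mod 13). Hence c = [4, 6, 10, 11, 0].
  Check: interpolating c through the α_i gives m(x) = 3 + 8·x (degree < 2) with m(α_i) = c_i for every i, so c is indeed a codeword.


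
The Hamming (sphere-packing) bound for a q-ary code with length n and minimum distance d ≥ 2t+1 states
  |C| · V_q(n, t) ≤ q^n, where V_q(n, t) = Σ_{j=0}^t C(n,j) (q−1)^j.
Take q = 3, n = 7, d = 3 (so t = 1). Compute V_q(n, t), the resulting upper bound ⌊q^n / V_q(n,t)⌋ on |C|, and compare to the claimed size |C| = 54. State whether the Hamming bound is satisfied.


V_q(n, t) = 15, q^n = 2187, Hamming bound = 145, |C| = 54 ≤ bound (satisfied).

Step 1: Compute V_q(n, t) = Σ_{j=0}^1 C(n, j) (q−1)^j.
  j = 0: C(7,0)·(2)^0 = 1·1 = 1.
  j = 1: C(7,1)·(2)^1 = 7·2 = 14.
  V_q(n, t) = 1 + 14 = 15.
Step 2: q^n = 3^7 = 2187.
Step 3: Hamming bound ⌊q^n / V_q(n,t)⌋ = ⌊2187/15⌋ = 145.
Step 4: Compare |C| = 54 to 145: satisfied.
The claimed |C| lies below the Hamming bound.


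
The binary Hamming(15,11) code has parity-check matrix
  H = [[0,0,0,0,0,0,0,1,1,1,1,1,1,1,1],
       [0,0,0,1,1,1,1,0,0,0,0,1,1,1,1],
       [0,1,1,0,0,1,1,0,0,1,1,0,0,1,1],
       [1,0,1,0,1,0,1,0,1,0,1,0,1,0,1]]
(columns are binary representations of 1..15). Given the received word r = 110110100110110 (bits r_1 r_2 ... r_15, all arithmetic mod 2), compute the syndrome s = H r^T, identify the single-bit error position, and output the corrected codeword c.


s = (0, 1, 1, 1)^T, error position = 7, corrected codeword c = 110110000110110

Compute s = H r^T mod 2 one row at a time:
  s_1 = 0 + 0 + 1 + 1 + 0 + 1 + 1 + 0 = 4 ≡ 0 (mod 2).
  s_2 = 1 + 1 + 0 + 1 + 0 + 1 + 1 + 0 = 5 ≡ 1 (mod 2).
  s_3 = 1 + 0 + 0 + 1 + 1 + 1 + 1 + 0 = 5 ≡ 1 (mod 2).
  s_4 = 1 + 0 + 1 + 1 + 0 + 1 + 1 + 0 = 5 ≡ 1 (mod 2).
s = (0, 1, 1, 1)^T — this equals column 7 of H (binary 0111), so error is at position 7.
Correct: flip bit 7 of r = 110110100110110 to get c = 110110000110110.


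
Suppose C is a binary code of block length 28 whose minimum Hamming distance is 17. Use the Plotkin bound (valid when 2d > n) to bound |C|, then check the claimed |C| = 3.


Plotkin bound M ≤ 4; given |C| = 3 ≤ bound (satisfied).

Check applicability: 2d = 34, n = 28.
2d − n = 6 > 0, so Plotkin applies.
Compute d/(2d−n) = 17/6 ≈ 2.8333.
⌊d/(2d−n)⌋ = 2.
Plotkin bound: M ≤ 2·2 = 4.
Given |C| = 3, check: satisfied.
This |C| is below the Plotkin bound.


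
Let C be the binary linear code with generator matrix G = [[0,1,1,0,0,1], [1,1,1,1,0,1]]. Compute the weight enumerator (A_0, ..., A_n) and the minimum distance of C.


Weight distribution: A_0 = 1, A_2 = 1, A_3 = 1, A_5 = 1. Minimum distance d = 2.

Enumerate all 2^2 = 4 messages m ∈ F_2^2.
For each, compute codeword c = mG in F_2^6, then tally its weight.
  m = 00 → c = 000000, weight = 0.
  m = 10 → c = 011001, weight = 3.
  m = 01 → c = 111101, weight = 5.
  m = 11 → c = 100100, weight = 2.
Tally weights:
  weight 0: 1 codewords.
  weight 2: 1 codewords.
  weight 3: 1 codewords.
  weight 5: 1 codewords.
Minimum distance d = smallest w > 0 with A_w > 0 = 2.
Sanity: Σ A_w = 4 = 2^2 = 4 ✓.


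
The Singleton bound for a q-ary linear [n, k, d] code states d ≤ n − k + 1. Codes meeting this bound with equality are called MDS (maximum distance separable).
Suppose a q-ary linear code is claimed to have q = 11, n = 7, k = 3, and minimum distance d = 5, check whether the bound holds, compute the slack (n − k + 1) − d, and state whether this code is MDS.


Singleton RHS = n − k + 1 = 5, slack = 0, bound satisfied, MDS.

Singleton bound: d ≤ n − k + 1.
Here n = 7, k = 3, so n − k + 1 = 5.
Given d = 5, check d ≤ 5: YES.
Slack = (n − k + 1) − d = 0.
The code is MDS (slack = 0).
Description: the claimed parameters are [7, 3, 5]_11; such a code would be MDS (meets Singleton bound).


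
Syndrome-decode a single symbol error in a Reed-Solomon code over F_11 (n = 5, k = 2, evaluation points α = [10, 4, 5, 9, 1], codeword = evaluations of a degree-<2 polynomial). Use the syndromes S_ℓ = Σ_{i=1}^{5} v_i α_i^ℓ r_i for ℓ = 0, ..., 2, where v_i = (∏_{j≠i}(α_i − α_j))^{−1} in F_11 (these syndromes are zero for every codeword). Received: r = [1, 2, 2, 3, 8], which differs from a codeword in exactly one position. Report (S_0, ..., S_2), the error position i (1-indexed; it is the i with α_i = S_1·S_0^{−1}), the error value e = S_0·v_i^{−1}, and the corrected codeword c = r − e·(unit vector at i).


S = (8, 7, 2), error at position 3, error magnitude e = 2, c = [1, 2, 0, 3, 8].

Step 1: column multipliers v_i = (∏_{j≠i}(α_i − α_j))^{−1} mod 11.
  i = 1 (α = 10): (10−4)(10−5)(10−9)(10−1) = 6·5·1·9 = 270 ≡ 6, so v_1 = 6^{−1} = 2 (mod 11).
  i = 2 (α = 4): (4−10)(4−5)(4−9)(4−1) = (−6)·(−1)·(−5)·3 = −90 ≡ 9, so v_2 = 9^{−1} = 5 (mod 11).
  i = 3 (α = 5): (5−10)(5−4)(5−9)(5−1) = (−5)·1·(−4)·4 = 80 ≡ 3, so v_3 = 3^{−1} = 4 (mod 11).
  i = 4 (α = 9): (9−10)(9−4)(9−5)(9−1) = (−1)·5·4·8 = −160 ≡ 5, so v_4 = 5^{−1} = 9 (mod 11).
  i = 5 (α = 1): (1−10)(1−4)(1−5)(1−9) = (−9)·(−3)·(−4)·(−8) = 864 ≡ 6, so v_5 = 6^{−1} = 2 (mod 11).
  v = [2, 5, 4, 9, 2].
Step 2: syndromes of r = [1, 2, 2, 3, 8] (all sums mod 11).
  S_0 = Σ v_i r_i = 2·1 + 5·2 + 4·2 + 9·3 + 2·8 = 63 ≡ 8.
  S_1 = Σ v_i α_i r_i = 2·10·1 + 5·4·2 + 4·5·2 + 9·9·3 + 2·1·8 = 359 ≡ 7.
  α_i^2 mod 11 = [1, 5, 3, 4, 1].
  S_2 = Σ v_i α_i^2 r_i = 2·1·1 + 5·5·2 + 4·3·2 + 9·4·3 + 2·1·8 = 200 ≡ 2.
  S = (8, 7, 2) ≠ 0, so r is not a codeword (an error is present).
Step 3: locate the error. For a single error e at position i, S_ℓ = v_i·e·α_i^ℓ, so α_err = S_1/S_0.
  S_0^{−1} = 8^{−1} = 7 (mod 11), so α_err = 7·7 = 49 ≡ 5 = α_3. Error position i = 3.
  Consistency check: S_2/S_1 = 2·8 = 16 ≡ 5 = α_err ✓ (single-error assumption holds).
Step 4: error magnitude e = S_0/v_3 = S_0·∏_{j≠3}(α_3 − α_j) = 8·3 = 24 ≡ 2 (mod 11).
Step 5: correct position 3: c_3 = r_3 − e = 2 − 2 ≡ 0 (mod 11). Hence c = [1, 2, 0, 3, 8].
  Check: interpolating c through the α_i gives m(x) = 10 + 9·x (degree < 2) with m(α_i) = c_i for every i, so c is indeed a codeword.


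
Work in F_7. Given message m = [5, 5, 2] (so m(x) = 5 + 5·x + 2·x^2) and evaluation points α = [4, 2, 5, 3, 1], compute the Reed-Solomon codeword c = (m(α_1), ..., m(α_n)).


c = [1, 2, 3, 3, 5]

Message polynomial: m(x) = 5 + 5·x + 2·x^2 (mod 7).
For each evaluation point α_i, compute m(α_i) mod 7:
  α_1 = 4: Horner steps 2 → 6 → 1, so m(4) = 1.
  α_2 = 2: Horner steps 2 → 2 → 2, so m(2) = 2.
  α_3 = 5: Horner steps 2 → 1 → 3, so m(5) = 3.
  α_4 = 3: Horner steps 2 → 4 → 3, so m(3) = 3.
  α_5 = 1: Horner steps 2 → 0 → 5, so m(1) = 5.
Codeword c = [1, 2, 3, 3, 5] ∈ F_7^5.


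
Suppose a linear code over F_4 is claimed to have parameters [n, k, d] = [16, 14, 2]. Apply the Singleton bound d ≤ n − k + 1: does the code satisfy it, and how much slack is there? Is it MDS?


Singleton RHS = n − k + 1 = 3, slack = 1, bound satisfied, not MDS.

Singleton bound: d ≤ n − k + 1.
Here n = 16, k = 14, so n − k + 1 = 3.
Given d = 2, check d ≤ 3: YES.
Slack = (n − k + 1) − d = 1.
The code is NOT MDS (slack = 1 > 0).
Description: the claimed parameters are [16, 14, 2]_4; such a code would be non-MDS.


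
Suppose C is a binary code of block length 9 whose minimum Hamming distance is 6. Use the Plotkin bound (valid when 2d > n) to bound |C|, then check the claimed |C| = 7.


Plotkin bound M ≤ 4; given |C| = 7 > bound (violated).

Check applicability: 2d = 12, n = 9.
2d − n = 3 > 0, so Plotkin applies.
Compute d/(2d−n) = 6/3 ≈ 2.0000.
⌊d/(2d−n)⌋ = 2.
Plotkin bound: M ≤ 2·2 = 4.
Given |C| = 7, check: VIOLATED.
This |C| is above the Plotkin bound, so no binary code with n = 9, d = 6 and 7 codewords exists.


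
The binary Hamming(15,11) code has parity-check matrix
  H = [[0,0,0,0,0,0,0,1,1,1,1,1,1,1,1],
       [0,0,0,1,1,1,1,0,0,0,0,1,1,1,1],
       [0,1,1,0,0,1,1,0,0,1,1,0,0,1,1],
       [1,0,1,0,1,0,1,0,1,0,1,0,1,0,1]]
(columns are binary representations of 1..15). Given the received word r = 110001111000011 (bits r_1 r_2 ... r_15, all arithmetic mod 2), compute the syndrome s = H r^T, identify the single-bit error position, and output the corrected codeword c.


s = (0, 0, 1, 0)^T, error position = 2, corrected codeword c = 100001111000011

Compute s = H r^T mod 2 one row at a time:
  s_1 = 1 + 1 + 0 + 0 + 0 + 0 + 1 + 1 = 4 ≡ 0 (mod 2).
  s_2 = 0 + 0 + 1 + 1 + 0 + 0 + 1 + 1 = 4 ≡ 0 (mod 2).
  s_3 = 1 + 0 + 1 + 1 + 0 + 0 + 1 + 1 = 5 ≡ 1 (mod 2).
  s_4 = 1 + 0 + 0 + 1 + 1 + 0 + 0 + 1 = 4 ≡ 0 (mod 2).
s = (0, 0, 1, 0)^T — this equals column 2 of H (binary 0010), so error is at position 2.
Correct: flip bit 2 of r = 110001111000011 to get c = 100001111000011.


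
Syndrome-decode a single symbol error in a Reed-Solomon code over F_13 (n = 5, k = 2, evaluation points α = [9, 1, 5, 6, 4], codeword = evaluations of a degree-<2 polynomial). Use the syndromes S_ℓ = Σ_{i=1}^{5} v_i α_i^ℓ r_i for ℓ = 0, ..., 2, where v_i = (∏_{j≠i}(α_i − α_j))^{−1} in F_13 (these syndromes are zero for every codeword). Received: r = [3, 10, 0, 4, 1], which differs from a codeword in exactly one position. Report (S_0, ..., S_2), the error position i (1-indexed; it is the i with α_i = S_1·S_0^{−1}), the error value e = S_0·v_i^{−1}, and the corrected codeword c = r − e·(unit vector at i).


S = (2, 8, 6), error at position 5, error magnitude e = 5, c = [3, 10, 0, 4, 9].

Step 1: column multipliers v_i = (∏_{j≠i}(α_i − α_j))^{−1} mod 13.
  i = 1 (α = 9): (9−1)(9−5)(9−6)(9−4) = 8·4·3·5 = 480 ≡ 12, so v_1 = 12^{−1} = 12 (mod 13).
  i = 2 (α = 1): (1−9)(1−5)(1−6)(1−4) = (−8)·(−4)·(−5)·(−3) = 480 ≡ 12, so v_2 = 12^{−1} = 12 (mod 13).
  i = 3 (α = 5): (5−9)(5−1)(5−6)(5−4) = (−4)·4·(−1)·1 = 16 ≡ 3, so v_3 = 3^{−1} = 9 (mod 13).
  i = 4 (α = 6): (6−9)(6−1)(6−5)(6−4) = (−3)·5·1·2 = −30 ≡ 9, so v_4 = 9^{−1} = 3 (mod 13).
  i = 5 (α = 4): (4−9)(4−1)(4−5)(4−6) = (−5)·3·(−1)·(−2) = −30 ≡ 9, so v_5 = 9^{−1} = 3 (mod 13).
  v = [12, 12, 9, 3, 3].
Step 2: syndromes of r = [3, 10, 0, 4, 1] (all sums mod 13).
  S_0 = Σ v_i r_i = 12·3 + 12·10 + 9·0 + 3·4 + 3·1 = 171 ≡ 2.
  S_1 = Σ v_i α_i r_i = 12·9·3 + 12·1·10 + 9·5·0 + 3·6·4 + 3·4·1 = 528 ≡ 8.
  α_i^2 mod 13 = [3, 1, 12, 10, 3].
  S_2 = Σ v_i α_i^2 r_i = 12·3·3 + 12·1·10 + 9·12·0 + 3·10·4 + 3·3·1 = 357 ≡ 6.
  S = (2, 8, 6) ≠ 0, so r is not a codeword (an error is present).
Step 3: locate the error. For a single error e at position i, S_ℓ = v_i·e·α_i^ℓ, so α_err = S_1/S_0.
  S_0^{−1} = 2^{−1} = 7 (mod 13), so α_err = 8·7 = 56 ≡ 4 = α_5. Error position i = 5.
  Consistency check: S_2/S_1 = 6·5 = 30 ≡ 4 = α_err ✓ (single-error assumption holds).
Step 4: error magnitude e = S_0/v_5 = S_0·∏_{j≠5}(α_5 − α_j) = 2·9 = 18 ≡ 5 (mod 13).
Step 5: correct position 5: c_5 = r_5 − e = 1 − 5 ≡ 9 (mod 13). Hence c = [3, 10, 0, 4, 9].
  Check: interpolating c through the α_i gives m(x) = 6 + 4·x (degree < 2) with m(α_i) = c_i for every i, so c is indeed a codeword.


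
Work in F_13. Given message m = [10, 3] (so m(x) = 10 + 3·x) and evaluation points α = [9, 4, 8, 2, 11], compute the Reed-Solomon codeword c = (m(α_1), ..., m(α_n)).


c = [11, 9, 8, 3, 4]

Message polynomial: m(x) = 10 + 3·x (mod 13).
For each evaluation point α_i, compute m(α_i) mod 13:
  α_1 = 9: Horner steps 3 → 11, so m(9) = 11.
  α_2 = 4: Horner steps 3 → 9, so m(4) = 9.
  α_3 = 8: Horner steps 3 → 8, so m(8) = 8.
  α_4 = 2: Horner steps 3 → 3, so m(2) = 3.
  α_5 = 11: Horner steps 3 → 4, so m(11) = 4.
Codeword c = [11, 9, 8, 3, 4] ∈ F_13^5.


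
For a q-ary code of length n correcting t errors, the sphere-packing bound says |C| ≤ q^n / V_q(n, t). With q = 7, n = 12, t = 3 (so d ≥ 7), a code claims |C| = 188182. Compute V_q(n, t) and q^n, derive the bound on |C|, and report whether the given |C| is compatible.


V_q(n, t) = 49969, q^n = 13841287201, Hamming bound = 276997, |C| = 188182 ≤ bound (satisfied).

Step 1: Compute V_q(n, t) = Σ_{j=0}^3 C(n, j) (q−1)^j.
  j = 0: C(12,0)·(6)^0 = 1·1 = 1.
  j = 1: C(12,1)·(6)^1 = 12·6 = 72.
  j = 2: C(12,2)·(6)^2 = 66·36 = 2376.
  j = 3: C(12,3)·(6)^3 = 220·216 = 47520.
  V_q(n, t) = 1 + 72 + 2376 + 47520 = 49969.
Step 2: q^n = 7^12 = 13841287201.
Step 3: Hamming bound ⌊q^n / V_q(n,t)⌋ = ⌊13841287201/49969⌋ = 276997.
Step 4: Compare |C| = 188182 to 276997: satisfied.
The claimed |C| lies below the Hamming bound.


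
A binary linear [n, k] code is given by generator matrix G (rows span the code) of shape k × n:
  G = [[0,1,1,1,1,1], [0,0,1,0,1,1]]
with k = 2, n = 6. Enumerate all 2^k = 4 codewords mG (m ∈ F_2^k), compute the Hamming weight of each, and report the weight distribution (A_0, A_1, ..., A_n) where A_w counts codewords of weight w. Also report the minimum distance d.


Weight distribution: A_0 = 1, A_2 = 1, A_3 = 1, A_5 = 1. Minimum distance d = 2.

Enumerate all 2^2 = 4 messages m ∈ F_2^2.
For each, compute codeword c = mG in F_2^6, then tally its weight.
  m = 00 → c = 000000, weight = 0.
  m = 10 → c = 011111, weight = 5.
  m = 01 → c = 001011, weight = 3.
  m = 11 → c = 010100, weight = 2.
Tally weights:
  weight 0: 1 codewords.
  weight 2: 1 codewords.
  weight 3: 1 codewords.
  weight 5: 1 codewords.
Minimum distance d = smallest w > 0 with A_w > 0 = 2.
Sanity: Σ A_w = 4 = 2^2 = 4 ✓.


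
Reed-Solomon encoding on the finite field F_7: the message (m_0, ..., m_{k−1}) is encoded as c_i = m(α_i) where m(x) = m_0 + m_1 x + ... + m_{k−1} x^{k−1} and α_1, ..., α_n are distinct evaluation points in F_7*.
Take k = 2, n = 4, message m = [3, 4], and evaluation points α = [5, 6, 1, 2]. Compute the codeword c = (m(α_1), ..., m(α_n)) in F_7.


c = [2, 6, 0, 4]

Message polynomial: m(x) = 3 + 4·x (mod 7).
For each evaluation point α_i, compute m(α_i) mod 7:
  α_1 = 5: Horner steps 4 → 2, so m(5) = 2.
  α_2 = 6: Horner steps 4 → 6, so m(6) = 6.
  α_3 = 1: Horner steps 4 → 0, so m(1) = 0.
  α_4 = 2: Horner steps 4 → 4, so m(2) = 4.
Codeword c = [2, 6, 0, 4] ∈ F_7^4.


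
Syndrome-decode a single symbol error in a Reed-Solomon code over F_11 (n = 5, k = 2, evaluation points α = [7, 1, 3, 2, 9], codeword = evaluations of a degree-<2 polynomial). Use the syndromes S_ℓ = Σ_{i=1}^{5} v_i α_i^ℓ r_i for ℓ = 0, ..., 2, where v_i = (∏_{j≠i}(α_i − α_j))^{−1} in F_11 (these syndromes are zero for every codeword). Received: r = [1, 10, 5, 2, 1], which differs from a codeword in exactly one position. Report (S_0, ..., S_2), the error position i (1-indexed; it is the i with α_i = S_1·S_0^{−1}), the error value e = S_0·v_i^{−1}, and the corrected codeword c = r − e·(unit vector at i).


S = (3, 10, 4), error at position 1, error magnitude e = 6, c = [6, 10, 5, 2, 1].

Step 1: column multipliers v_i = (∏_{j≠i}(α_i − α_j))^{−1} mod 11.
  i = 1 (α = 7): (7−1)(7−3)(7−2)(7−9) = 6·4·5·(−2) = −240 ≡ 2, so v_1 = 2^{−1} = 6 (mod 11).
  i = 2 (α = 1): (1−7)(1−3)(1−2)(1−9) = (−6)·(−2)·(−1)·(−8) = 96 ≡ 8, so v_2 = 8^{−1} = 7 (mod 11).
  i = 3 (α = 3): (3−7)(3−1)(3−2)(3−9) = (−4)·2·1·(−6) = 48 ≡ 4, so v_3 = 4^{−1} = 3 (mod 11).
  i = 4 (α = 2): (2−7)(2−1)(2−3)(2−9) = (−5)·1·(−1)·(−7) = −35 ≡ 9, so v_4 = 9^{−1} = 5 (mod 11).
  i = 5 (α = 9): (9−7)(9−1)(9−3)(9−2) = 2·8·6·7 = 672 ≡ 1, so v_5 = 1^{−1} = 1 (mod 11).
  v = [6, 7, 3, 5, 1].
Step 2: syndromes of r = [1, 10, 5, 2, 1] (all sums mod 11).
  S_0 = Σ v_i r_i = 6·1 + 7·10 + 3·5 + 5·2 + 1·1 = 102 ≡ 3.
  S_1 = Σ v_i α_i r_i = 6·7·1 + 7·1·10 + 3·3·5 + 5·2·2 + 1·9·1 = 186 ≡ 10.
  α_i^2 mod 11 = [5, 1, 9, 4, 4].
  S_2 = Σ v_i α_i^2 r_i = 6·5·1 + 7·1·10 + 3·9·5 + 5·4·2 + 1·4·1 = 279 ≡ 4.
  S = (3, 10, 4) ≠ 0, so r is not a codeword (an error is present).
Step 3: locate the error. For a single error e at position i, S_ℓ = v_i·e·α_i^ℓ, so α_err = S_1/S_0.
  S_0^{−1} = 3^{−1} = 4 (mod 11), so α_err = 10·4 = 40 ≡ 7 = α_1. Error position i = 1.
  Consistency check: S_2/S_1 = 4·10 = 40 ≡ 7 = α_err ✓ (single-error assumption holds).
Step 4: error magnitude e = S_0/v_1 = S_0·∏_{j≠1}(α_1 − α_j) = 3·2 = 6 ≡ 6 (mod 11).
Step 5: correct position 1: c_1 = r_1 − e = 1 − 6 ≡ 6 (mod 11). Hence c = [6, 10, 5, 2, 1].
  Check: interpolating c through the α_i gives m(x) = 7 + 3·x (degree < 2) with m(α_i) = c_i for every i, so c is indeed a codeword.


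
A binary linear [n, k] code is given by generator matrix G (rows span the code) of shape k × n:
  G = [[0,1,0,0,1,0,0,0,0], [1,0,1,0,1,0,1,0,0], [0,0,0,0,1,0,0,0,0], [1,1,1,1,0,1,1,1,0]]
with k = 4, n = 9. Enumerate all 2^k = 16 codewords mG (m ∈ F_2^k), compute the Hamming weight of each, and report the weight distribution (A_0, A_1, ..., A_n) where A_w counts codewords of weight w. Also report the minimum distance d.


Weight distribution: A_0 = 1, A_1 = 2, A_2 = 1, A_3 = 2, A_4 = 4, A_5 = 2, A_6 = 1, A_7 = 2, A_8 = 1. Minimum distance d = 1.

Enumerate all 2^4 = 16 messages m ∈ F_2^4.
For each, compute codeword c = mG in F_2^9, then tally its weight.
  m = 0000 → c = 000000000, weight = 0.
  m = 1000 → c = 010010000, weight = 2.
  m = 0100 → c = 101010100, weight = 4.
  m = 1100 → c = 111000100, weight = 4.
  m = 0010 → c = 000010000, weight = 1.
  m = 1010 → c = 010000000, weight = 1.
  m = 0110 → c = 101000100, weight = 3.
  m = 1110 → c = 111010100, weight = 5.
  m = 0001 → c = 111101110, weight = 7.
  m = 1001 → c = 101111110, weight = 7.
  m = 0101 → c = 010111010, weight = 5.
  m = 1101 → c = 000101010, weight = 3.
  m = 0011 → c = 111111110, weight = 8.
  m = 1011 → c = 101101110, weight = 6.
  m = 0111 → c = 010101010, weight = 4.
  m = 1111 → c = 000111010, weight = 4.
Tally weights:
  weight 0: 1 codewords.
  weight 1: 2 codewords.
  weight 2: 1 codewords.
  weight 3: 2 codewords.
  weight 4: 4 codewords.
  weight 5: 2 codewords.
  weight 6: 1 codewords.
  weight 7: 2 codewords.
  weight 8: 1 codewords.
Minimum distance d = smallest w > 0 with A_w > 0 = 1.
Sanity: Σ A_w = 16 = 2^4 = 16 ✓.


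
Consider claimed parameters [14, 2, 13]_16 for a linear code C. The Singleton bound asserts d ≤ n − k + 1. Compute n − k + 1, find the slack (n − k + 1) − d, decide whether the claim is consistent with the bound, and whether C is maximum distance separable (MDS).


Singleton RHS = n − k + 1 = 13, slack = 0, bound satisfied, MDS.

Singleton bound: d ≤ n − k + 1.
Here n = 14, k = 2, so n − k + 1 = 13.
Given d = 13, check d ≤ 13: YES.
Slack = (n − k + 1) − d = 0.
The code is MDS (slack = 0).
Description: the claimed parameters are [14, 2, 13]_16; such a code would be MDS (meets Singleton bound).


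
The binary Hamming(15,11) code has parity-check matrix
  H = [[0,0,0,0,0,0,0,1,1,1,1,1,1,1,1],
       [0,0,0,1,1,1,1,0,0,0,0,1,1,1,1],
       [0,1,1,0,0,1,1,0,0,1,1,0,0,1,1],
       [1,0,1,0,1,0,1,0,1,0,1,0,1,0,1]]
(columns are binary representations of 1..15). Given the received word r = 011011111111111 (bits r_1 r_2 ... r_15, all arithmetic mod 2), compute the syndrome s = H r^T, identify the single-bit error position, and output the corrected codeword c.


s = (0, 1, 0, 1)^T, error position = 5, corrected codeword c = 011001111111111

Compute s = H r^T mod 2 one row at a time:
  s_1 = 1 + 1 + 1 + 1 + 1 + 1 + 1 + 1 = 8 ≡ 0 (mod 2).
  s_2 = 0 + 1 + 1 + 1 + 1 + 1 + 1 + 1 = 7 ≡ 1 (mod 2).
  s_3 = 1 + 1 + 1 + 1 + 1 + 1 + 1 + 1 = 8 ≡ 0 (mod 2).
  s_4 = 0 + 1 + 1 + 1 + 1 + 1 + 1 + 1 = 7 ≡ 1 (mod 2).
s = (0, 1, 0, 1)^T — this equals column 5 of H (binary 0101), so error is at position 5.
Correct: flip bit 5 of r = 011011111111111 to get c = 011001111111111.


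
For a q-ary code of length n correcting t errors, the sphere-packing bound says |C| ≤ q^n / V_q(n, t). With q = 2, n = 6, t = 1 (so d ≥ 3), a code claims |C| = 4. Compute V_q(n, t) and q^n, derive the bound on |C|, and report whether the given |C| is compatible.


V_q(n, t) = 7, q^n = 64, Hamming bound = 9, |C| = 4 ≤ bound (satisfied).

Step 1: Compute V_q(n, t) = Σ_{j=0}^1 C(n, j) (q−1)^j.
  j = 0: C(6,0)·(1)^0 = 1·1 = 1.
  j = 1: C(6,1)·(1)^1 = 6·1 = 6.
  V_q(n, t) = 1 + 6 = 7.
Step 2: q^n = 2^6 = 64.
Step 3: Hamming bound ⌊q^n / V_q(n,t)⌋ = ⌊64/7⌋ = 9.
Step 4: Compare |C| = 4 to 9: satisfied.
The claimed |C| lies below the Hamming bound.


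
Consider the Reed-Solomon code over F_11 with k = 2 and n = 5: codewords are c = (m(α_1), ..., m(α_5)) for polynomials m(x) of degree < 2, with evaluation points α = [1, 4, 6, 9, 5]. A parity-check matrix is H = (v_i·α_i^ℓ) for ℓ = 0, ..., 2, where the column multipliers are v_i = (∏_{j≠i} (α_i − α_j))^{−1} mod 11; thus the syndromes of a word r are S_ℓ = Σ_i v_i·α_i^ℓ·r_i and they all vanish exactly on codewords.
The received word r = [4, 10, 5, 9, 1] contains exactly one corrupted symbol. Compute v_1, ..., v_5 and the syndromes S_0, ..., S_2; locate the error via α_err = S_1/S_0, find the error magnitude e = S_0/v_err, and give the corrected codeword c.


S = (8, 4, 2), error at position 3, error magnitude e = 2, c = [4, 10, 3, 9, 1].

Step 1: column multipliers v_i = (∏_{j≠i}(α_i − α_j))^{−1} mod 11.
  i = 1 (α = 1): (1−4)(1−6)(1−9)(1−5) = (−3)·(−5)·(−8)·(−4) = 480 ≡ 7, so v_1 = 7^{−1} = 8 (mod 11).
  i = 2 (α = 4): (4−1)(4−6)(4−9)(4−5) = 3·(−2)·(−5)·(−1) = −30 ≡ 3, so v_2 = 3^{−1} = 4 (mod 11).
  i = 3 (α = 6): (6−1)(6−4)(6−9)(6−5) = 5·2·(−3)·1 = −30 ≡ 3, so v_3 = 3^{−1} = 4 (mod 11).
  i = 4 (α = 9): (9−1)(9−4)(9−6)(9−5) = 8·5·3·4 = 480 ≡ 7, so v_4 = 7^{−1} = 8 (mod 11).
  i = 5 (α = 5): (5−1)(5−4)(5−6)(5−9) = 4·1·(−1)·(−4) = 16 ≡ 5, so v_5 = 5^{−1} = 9 (mod 11).
  v = [8, 4, 4, 8, 9].
Step 2: syndromes of r = [4, 10, 5, 9, 1] (all sums mod 11).
  S_0 = Σ v_i r_i = 8·4 + 4·10 + 4·5 + 8·9 + 9·1 = 173 ≡ 8.
  S_1 = Σ v_i α_i r_i = 8·1·4 + 4·4·10 + 4·6·5 + 8·9·9 + 9·5·1 = 1005 ≡ 4.
  α_i^2 mod 11 = [1, 5, 3, 4, 3].
  S_2 = Σ v_i α_i^2 r_i = 8·1·4 + 4·5·10 + 4·3·5 + 8·4·9 + 9·3·1 = 607 ≡ 2.
  S = (8, 4, 2) ≠ 0, so r is not a codeword (an error is present).
Step 3: locate the error. For a single error e at position i, S_ℓ = v_i·e·α_i^ℓ, so α_err = S_1/S_0.
  S_0^{−1} = 8^{−1} = 7 (mod 11), so α_err = 4·7 = 28 ≡ 6 = α_3. Error position i = 3.
  Consistency check: S_2/S_1 = 2·3 = 6 ≡ 6 = α_err ✓ (single-error assumption holds).
Step 4: error magnitude e = S_0/v_3 = S_0·∏_{j≠3}(α_3 − α_j) = 8·3 = 24 ≡ 2 (mod 11).
Step 5: correct position 3: c_3 = r_3 − e = 5 − 2 ≡ 3 (mod 11). Hence c = [4, 10, 3, 9, 1].
  Check: interpolating c through the α_i gives m(x) = 2 + 2·x (degree < 2) with m(α_i) = c_i for every i, so c is indeed a codeword.


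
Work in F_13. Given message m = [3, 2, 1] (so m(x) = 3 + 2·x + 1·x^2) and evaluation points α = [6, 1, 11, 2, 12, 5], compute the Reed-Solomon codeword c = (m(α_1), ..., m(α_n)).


c = [12, 6, 3, 11, 2, 12]

Message polynomial: m(x) = 3 + 2·x + 1·x^2 (mod 13).
For each evaluation point α_i, compute m(α_i) mod 13:
  α_1 = 6: Horner steps 1 → 8 → 12, so m(6) = 12.
  α_2 = 1: Horner steps 1 → 3 → 6, so m(1) = 6.
  α_3 = 11: Horner steps 1 → 0 → 3, so m(11) = 3.
  α_4 = 2: Horner steps 1 → 4 → 11, so m(2) = 11.
  α_5 = 12: Horner steps 1 → 1 → 2, so m(12) = 2.
  α_6 = 5: Horner steps 1 → 7 → 12, so m(5) = 12.
Codeword c = [12, 6, 3, 11, 2, 12] ∈ F_13^6.


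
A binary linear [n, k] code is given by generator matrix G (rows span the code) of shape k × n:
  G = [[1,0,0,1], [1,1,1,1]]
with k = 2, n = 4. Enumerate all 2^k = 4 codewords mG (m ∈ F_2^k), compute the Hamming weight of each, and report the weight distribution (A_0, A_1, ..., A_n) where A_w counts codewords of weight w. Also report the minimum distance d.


Weight distribution: A_0 = 1, A_2 = 2, A_4 = 1. Minimum distance d = 2.

Enumerate all 2^2 = 4 messages m ∈ F_2^2.
For each, compute codeword c = mG in F_2^4, then tally its weight.
  m = 00 → c = 0000, weight = 0.
  m = 10 → c = 1001, weight = 2.
  m = 01 → c = 1111, weight = 4.
  m = 11 → c = 0110, weight = 2.
Tally weights:
  weight 0: 1 codewords.
  weight 2: 2 codewords.
  weight 4: 1 codewords.
Minimum distance d = smallest w > 0 with A_w > 0 = 2.
Sanity: Σ A_w = 4 = 2^2 = 4 ✓.


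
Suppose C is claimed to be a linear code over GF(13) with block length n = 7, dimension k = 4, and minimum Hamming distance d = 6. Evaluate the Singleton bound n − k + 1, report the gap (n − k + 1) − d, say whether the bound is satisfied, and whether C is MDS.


Singleton RHS = n − k + 1 = 4, slack = -2, bound violated (no such code; not MDS).

Singleton bound: d ≤ n − k + 1.
Here n = 7, k = 4, so n − k + 1 = 4.
Given d = 6, check d ≤ 4: NO.
Slack = (n − k + 1) − d = -2.
The slack is negative: d = 6 exceeds n − k + 1 = 4 by 2, so the Singleton bound is violated and no linear [7, 4, 6]_13 code can exist. In particular it is not MDS (MDS requires d = n − k + 1 exactly).
Description: the claimed parameters are [7, 4, 6]_13; such a code would be impossible (violates the Singleton bound).


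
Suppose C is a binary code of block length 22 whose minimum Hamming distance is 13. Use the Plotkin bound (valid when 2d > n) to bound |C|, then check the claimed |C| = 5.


Plotkin bound M ≤ 6; given |C| = 5 ≤ bound (satisfied).

Check applicability: 2d = 26, n = 22.
2d − n = 4 > 0, so Plotkin applies.
Compute d/(2d−n) = 13/4 ≈ 3.2500.
⌊d/(2d−n)⌋ = 3.
Plotkin bound: M ≤ 2·3 = 6.
Given |C| = 5, check: satisfied.
This |C| is below the Plotkin bound.


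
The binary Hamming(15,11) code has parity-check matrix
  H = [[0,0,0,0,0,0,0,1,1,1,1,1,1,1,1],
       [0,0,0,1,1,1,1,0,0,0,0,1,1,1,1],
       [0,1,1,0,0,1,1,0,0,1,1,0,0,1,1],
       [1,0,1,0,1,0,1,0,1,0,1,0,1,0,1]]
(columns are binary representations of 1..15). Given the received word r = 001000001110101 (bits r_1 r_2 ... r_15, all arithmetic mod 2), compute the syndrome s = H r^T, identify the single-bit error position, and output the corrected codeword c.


s = (1, 0, 0, 1)^T, error position = 9, corrected codeword c = 001000000110101

Compute s = H r^T mod 2 one row at a time:
  s_1 = 0 + 1 + 1 + 1 + 0 + 1 + 0 + 1 = 5 ≡ 1 (mod 2).
  s_2 = 0 + 0 + 0 + 0 + 0 + 1 + 0 + 1 = 2 ≡ 0 (mod 2).
  s_3 = 0 + 1 + 0 + 0 + 1 + 1 + 0 + 1 = 4 ≡ 0 (mod 2).
  s_4 = 0 + 1 + 0 + 0 + 1 + 1 + 1 + 1 = 5 ≡ 1 (mod 2).
s = (1, 0, 0, 1)^T — this equals column 9 of H (binary 1001), so error is at position 9.
Correct: flip bit 9 of r = 001000001110101 to get c = 001000000110101.


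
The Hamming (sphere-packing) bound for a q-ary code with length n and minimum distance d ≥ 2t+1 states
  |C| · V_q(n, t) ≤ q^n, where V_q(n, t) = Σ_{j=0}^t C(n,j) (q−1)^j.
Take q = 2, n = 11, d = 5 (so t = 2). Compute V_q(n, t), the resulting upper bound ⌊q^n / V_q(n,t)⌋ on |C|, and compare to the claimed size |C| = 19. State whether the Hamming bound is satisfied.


V_q(n, t) = 67, q^n = 2048, Hamming bound = 30, |C| = 19 ≤ bound (satisfied).

Step 1: Compute V_q(n, t) = Σ_{j=0}^2 C(n, j) (q−1)^j.
  j = 0: C(11,0)·(1)^0 = 1·1 = 1.
  j = 1: C(11,1)·(1)^1 = 11·1 = 11.
  j = 2: C(11,2)·(1)^2 = 55·1 = 55.
  V_q(n, t) = 1 + 11 + 55 = 67.
Step 2: q^n = 2^11 = 2048.
Step 3: Hamming bound ⌊q^n / V_q(n,t)⌋ = ⌊2048/67⌋ = 30.
Step 4: Compare |C| = 19 to 30: satisfied.
The claimed |C| lies below the Hamming bound.


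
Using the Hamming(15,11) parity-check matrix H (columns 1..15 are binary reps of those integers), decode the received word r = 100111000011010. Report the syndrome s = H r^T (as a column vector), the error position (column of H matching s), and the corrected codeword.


s = (1, 1, 1, 1)^T, error position = 15, corrected codeword c = 100111000011011

Compute s = H r^T mod 2 one row at a time:
  s_1 = 0 + 0 + 0 + 1 + 1 + 0 + 1 + 0 = 3 ≡ 1 (mod 2).
  s_2 = 1 + 1 + 1 + 0 + 1 + 0 + 1 + 0 = 5 ≡ 1 (mod 2).
  s_3 = 0 + 0 + 1 + 0 + 0 + 1 + 1 + 0 = 3 ≡ 1 (mod 2).
  s_4 = 1 + 0 + 1 + 0 + 0 + 1 + 0 + 0 = 3 ≡ 1 (mod 2).
s = (1, 1, 1, 1)^T — this equals column 15 of H (binary 1111), so error is at position 15.
Correct: flip bit 15 of r = 100111000011010 to get c = 100111000011011.


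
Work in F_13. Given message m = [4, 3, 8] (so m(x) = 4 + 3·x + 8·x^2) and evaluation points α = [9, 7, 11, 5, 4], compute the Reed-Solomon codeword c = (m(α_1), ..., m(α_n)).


c = [3, 1, 4, 11, 1]

Message polynomial: m(x) = 4 + 3·x + 8·x^2 (mod 13).
For each evaluation point α_i, compute m(α_i) mod 13:
  α_1 = 9: Horner steps 8 → 10 → 3, so m(9) = 3.
  α_2 = 7: Horner steps 8 → 7 → 1, so m(7) = 1.
  α_3 = 11: Horner steps 8 → 0 → 4, so m(11) = 4.
  α_4 = 5: Horner steps 8 → 4 → 11, so m(5) = 11.
  α_5 = 4: Horner steps 8 → 9 → 1, so m(4) = 1.
Codeword c = [3, 1, 4, 11, 1] ∈ F_13^5.


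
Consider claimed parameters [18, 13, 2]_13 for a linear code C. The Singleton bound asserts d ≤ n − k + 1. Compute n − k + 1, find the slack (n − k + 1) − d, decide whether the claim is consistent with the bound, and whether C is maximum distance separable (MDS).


Singleton RHS = n − k + 1 = 6, slack = 4, bound satisfied, not MDS.

Singleton bound: d ≤ n − k + 1.
Here n = 18, k = 13, so n − k + 1 = 6.
Given d = 2, check d ≤ 6: YES.
Slack = (n − k + 1) − d = 4.
The code is NOT MDS (slack = 4 > 0).
Description: the claimed parameters are [18, 13, 2]_13; such a code would be non-MDS.


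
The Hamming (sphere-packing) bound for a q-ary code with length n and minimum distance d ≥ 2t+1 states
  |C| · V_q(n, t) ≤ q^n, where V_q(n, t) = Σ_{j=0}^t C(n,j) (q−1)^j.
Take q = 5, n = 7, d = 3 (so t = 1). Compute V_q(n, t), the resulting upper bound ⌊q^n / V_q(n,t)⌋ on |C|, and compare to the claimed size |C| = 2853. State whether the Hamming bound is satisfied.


V_q(n, t) = 29, q^n = 78125, Hamming bound = 2693, |C| = 2853 > bound (violated).

Step 1: Compute V_q(n, t) = Σ_{j=0}^1 C(n, j) (q−1)^j.
  j = 0: C(7,0)·(4)^0 = 1·1 = 1.
  j = 1: C(7,1)·(4)^1 = 7·4 = 28.
  V_q(n, t) = 1 + 28 = 29.
Step 2: q^n = 5^7 = 78125.
Step 3: Hamming bound ⌊q^n / V_q(n,t)⌋ = ⌊78125/29⌋ = 2693.
Step 4: Compare |C| = 2853 to 2693: violated.
The claimed |C| lies above the Hamming bound, so no 5-ary code of length 7 with d ≥ 3 can have 2853 codewords.


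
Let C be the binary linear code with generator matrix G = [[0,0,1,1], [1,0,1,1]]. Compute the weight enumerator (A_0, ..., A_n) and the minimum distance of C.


Weight distribution: A_0 = 1, A_1 = 1, A_2 = 1, A_3 = 1. Minimum distance d = 1.

Enumerate all 2^2 = 4 messages m ∈ F_2^2.
For each, compute codeword c = mG in F_2^4, then tally its weight.
  m = 00 → c = 0000, weight = 0.
  m = 10 → c = 0011, weight = 2.
  m = 01 → c = 1011, weight = 3.
  m = 11 → c = 1000, weight = 1.
Tally weights:
  weight 0: 1 codewords.
  weight 1: 1 codewords.
  weight 2: 1 codewords.
  weight 3: 1 codewords.
Minimum distance d = smallest w > 0 with A_w > 0 = 1.
Sanity: Σ A_w = 4 = 2^2 = 4 ✓.


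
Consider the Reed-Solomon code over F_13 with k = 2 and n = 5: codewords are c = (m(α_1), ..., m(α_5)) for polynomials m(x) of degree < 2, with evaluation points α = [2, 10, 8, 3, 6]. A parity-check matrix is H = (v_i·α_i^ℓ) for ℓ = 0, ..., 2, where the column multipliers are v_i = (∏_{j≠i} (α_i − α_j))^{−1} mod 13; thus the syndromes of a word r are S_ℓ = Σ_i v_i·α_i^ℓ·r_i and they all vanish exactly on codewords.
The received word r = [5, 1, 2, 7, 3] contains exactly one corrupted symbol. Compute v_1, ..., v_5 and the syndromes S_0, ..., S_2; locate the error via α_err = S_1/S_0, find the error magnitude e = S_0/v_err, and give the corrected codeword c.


S = (4, 12, 10), error at position 4, error magnitude e = 9, c = [5, 1, 2, 11, 3].

Step 1: column multipliers v_i = (∏_{j≠i}(α_i − α_j))^{−1} mod 13.
  i = 1 (α = 2): (2−10)(2−8)(2−3)(2−6) = (−8)·(−6)·(−1)·(−4) = 192 ≡ 10, so v_1 = 10^{−1} = 4 (mod 13).
  i = 2 (α = 10): (10−2)(10−8)(10−3)(10−6) = 8·2·7·4 = 448 ≡ 6, so v_2 = 6^{−1} = 11 (mod 13).
  i = 3 (α = 8): (8−2)(8−10)(8−3)(8−6) = 6·(−2)·5·2 = −120 ≡ 10, so v_3 = 10^{−1} = 4 (mod 13).
  i = 4 (α = 3): (3−2)(3−10)(3−8)(3−6) = 1·(−7)·(−5)·(−3) = −105 ≡ 12, so v_4 = 12^{−1} = 12 (mod 13).
  i = 5 (α = 6): (6−2)(6−10)(6−8)(6−3) = 4·(−4)·(−2)·3 = 96 ≡ 5, so v_5 = 5^{−1} = 8 (mod 13).
  v = [4, 11, 4, 12, 8].
Step 2: syndromes of r = [5, 1, 2, 7, 3] (all sums mod 13).
  S_0 = Σ v_i r_i = 4·5 + 11·1 + 4·2 + 12·7 + 8·3 = 147 ≡ 4.
  S_1 = Σ v_i α_i r_i = 4·2·5 + 11·10·1 + 4·8·2 + 12·3·7 + 8·6·3 = 610 ≡ 12.
  α_i^2 mod 13 = [4, 9, 12, 9, 10].
  S_2 = Σ v_i α_i^2 r_i = 4·4·5 + 11·9·1 + 4·12·2 + 12·9·7 + 8·10·3 = 1271 ≡ 10.
  S = (4, 12, 10) ≠ 0, so r is not a codeword (an error is present).
Step 3: locate the error. For a single error e at position i, S_ℓ = v_i·e·α_i^ℓ, so α_err = S_1/S_0.
  S_0^{−1} = 4^{−1} = 10 (mod 13), so α_err = 12·10 = 120 ≡ 3 = α_4. Error position i = 4.
  Consistency check: S_2/S_1 = 10·12 = 120 ≡ 3 = α_err ✓ (single-error assumption holds).
Step 4: error magnitude e = S_0/v_4 = S_0·∏_{j≠4}(α_4 − α_j) = 4·12 = 48 ≡ 9 (mod 13).
Step 5: correct position 4: c_4 = r_4 − e = 7 − 9 ≡ 11 (mod 13). Hence c = [5, 1, 2, 11, 3].
  Check: interpolating c through the α_i gives m(x) = 6 + 6·x (degree < 2) with m(α_i) = c_i for every i, so c is indeed a codeword.
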